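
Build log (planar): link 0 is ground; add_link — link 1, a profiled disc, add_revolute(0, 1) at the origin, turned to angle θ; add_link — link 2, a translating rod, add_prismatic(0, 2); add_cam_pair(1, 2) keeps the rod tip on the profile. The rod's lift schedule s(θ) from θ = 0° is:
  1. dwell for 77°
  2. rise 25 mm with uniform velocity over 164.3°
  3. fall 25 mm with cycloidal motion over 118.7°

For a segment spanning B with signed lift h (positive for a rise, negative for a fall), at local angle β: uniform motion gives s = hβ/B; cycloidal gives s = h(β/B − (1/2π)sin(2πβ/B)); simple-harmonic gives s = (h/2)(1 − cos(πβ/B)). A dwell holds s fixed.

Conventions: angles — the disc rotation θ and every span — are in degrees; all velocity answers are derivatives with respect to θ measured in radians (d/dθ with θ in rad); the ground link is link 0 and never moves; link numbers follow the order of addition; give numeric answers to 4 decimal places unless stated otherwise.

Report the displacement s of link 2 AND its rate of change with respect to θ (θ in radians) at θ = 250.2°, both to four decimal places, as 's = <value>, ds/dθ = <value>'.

seg 1 [0°–77°] dwell: s stays 0.0000
seg 2 [77°–241.3°] uniform, h=25: full span → s += 25 → s = 25.0000
seg 3 [241.3°–360°] cycloidal, h=-25: θ=250.2° here. β=8.9, B=118.7. -25·(0.0750 − sin(2π·0.0750)/(2π)) = -0.0686 → s = 24.9314
velocity in seg [241.3°–360°] (cycloidal), θ in radians: β = 8.9° = 0.1553 rad, B = 118.7° = 2.0717 rad; ds/dθ = (h/B)(1 − cos(2πβ/B)) = ((-25)/2.0717)(1 − cos(2π·0.0750)) = -1.314538 mm/rad

s = 24.9314, ds/dθ = -1.3145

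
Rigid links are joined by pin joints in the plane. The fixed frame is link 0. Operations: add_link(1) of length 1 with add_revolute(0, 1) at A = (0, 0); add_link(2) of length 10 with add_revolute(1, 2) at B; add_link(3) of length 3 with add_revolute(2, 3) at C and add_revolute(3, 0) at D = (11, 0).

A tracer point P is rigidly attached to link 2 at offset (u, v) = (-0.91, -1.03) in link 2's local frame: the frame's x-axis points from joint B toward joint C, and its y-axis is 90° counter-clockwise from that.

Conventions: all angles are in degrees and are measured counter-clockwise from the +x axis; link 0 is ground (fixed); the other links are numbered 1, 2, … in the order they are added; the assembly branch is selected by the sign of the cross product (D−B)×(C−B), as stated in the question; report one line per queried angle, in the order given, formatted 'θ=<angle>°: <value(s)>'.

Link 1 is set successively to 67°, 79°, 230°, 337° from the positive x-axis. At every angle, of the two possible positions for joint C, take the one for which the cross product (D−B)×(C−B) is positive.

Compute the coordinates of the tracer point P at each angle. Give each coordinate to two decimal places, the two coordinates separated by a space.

A=(0,0), D=(11.00,0)
θ=67°: B = A + 1.00·(cos67°, sin67°) = (0.3907, 0.9205)
θ=67°: |BD| = 10.6491
θ=67°: circle(B,10.00) ∩ circle(D,3.00): a=9.5972, h=2.8095
θ=67°:   candidates: C₊=(10.1949,2.8899) cross=29.919; C₋=(9.7092,-2.7081) cross=-29.919
θ=67°:   branch + wants cross > 0 → take C=(10.1949,2.8899) (cross=29.919)
θ=67°: ex = (C−B)/|BC| = (0.9804,0.1969); ey = (-0.1969,0.9804)
θ=67°: P = B + -0.91·ex + -1.03·ey = (-0.2986,-0.2685)
θ=79°: B = A + 1.00·(cos79°, sin79°) = (0.1908, 0.9816)
θ=79°: |BD| = 10.8537
θ=79°: circle(B,10.00) ∩ circle(D,3.00): a=9.6190, h=2.7341
θ=79°:   candidates: C₊=(10.0176,2.8346) cross=29.675; C₋=(9.5231,-2.6113) cross=-29.675
θ=79°:   branch + wants cross > 0 → take C=(10.0176,2.8346) (cross=29.675)
θ=79°: ex = (C−B)/|BC| = (0.9827,0.1853); ey = (-0.1853,0.9827)
θ=79°: P = B + -0.91·ex + -1.03·ey = (-0.5126,-0.1992)
θ=230°: B = A + 1.00·(cos230°, sin230°) = (-0.6428, -0.7660)
θ=230°: |BD| = 11.6680
θ=230°: circle(B,10.00) ∩ circle(D,3.00): a=9.7335, h=2.2930
θ=230°:   candidates: C₊=(8.9192,2.1611) cross=26.755; C₋=(9.2203,-2.4151) cross=-26.755
θ=230°:   branch + wants cross > 0 → take C=(8.9192,2.1611) (cross=26.755)
θ=230°: ex = (C−B)/|BC| = (0.9562,0.2927); ey = (-0.2927,0.9562)
θ=230°: P = B + -0.91·ex + -1.03·ey = (-1.2114,-2.0173)
θ=337°: B = A + 1.00·(cos337°, sin337°) = (0.9205, -0.3907)
θ=337°: |BD| = 10.0871
θ=337°: circle(B,10.00) ∩ circle(D,3.00): a=9.5543, h=2.9523
θ=337°:   candidates: C₊=(10.3532,2.9295) cross=29.780; C₋=(10.5820,-2.9707) cross=-29.780
θ=337°:   branch + wants cross > 0 → take C=(10.3532,2.9295) (cross=29.780)
θ=337°: ex = (C−B)/|BC| = (0.9433,0.3320); ey = (-0.3320,0.9433)
θ=337°: P = B + -0.91·ex + -1.03·ey = (0.4041,-1.6644)

θ=67°: -0.30 -0.27
θ=79°: -0.51 -0.20
θ=230°: -1.21 -2.02
θ=337°: 0.40 -1.66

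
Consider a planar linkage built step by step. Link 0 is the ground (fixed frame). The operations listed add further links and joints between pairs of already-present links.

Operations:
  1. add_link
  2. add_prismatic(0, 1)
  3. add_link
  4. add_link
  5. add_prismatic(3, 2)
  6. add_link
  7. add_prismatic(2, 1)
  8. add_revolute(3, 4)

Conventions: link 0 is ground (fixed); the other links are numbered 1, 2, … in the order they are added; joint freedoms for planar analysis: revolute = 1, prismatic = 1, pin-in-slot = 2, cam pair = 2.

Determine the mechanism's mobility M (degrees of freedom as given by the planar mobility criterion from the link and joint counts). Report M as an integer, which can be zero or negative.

L=1 J1=0 J2=0
add link → L=2 J1=0 J2=0
P@0,1 dof=1 J1 → L=2 J1=1 J2=0
add link → L=3 J1=1 J2=0
add link → L=4 J1=1 J2=0
P@3,2 dof=1 J1 → L=4 J1=2 J2=0
add link → L=5 J1=2 J2=0
P@2,1 dof=1 J1 → L=5 J1=3 J2=0
R@3,4 dof=1 J1 → L=5 J1=4 J2=0
M=3(L−1)−2J1−J2=3·4−2·4−0=4

M = 4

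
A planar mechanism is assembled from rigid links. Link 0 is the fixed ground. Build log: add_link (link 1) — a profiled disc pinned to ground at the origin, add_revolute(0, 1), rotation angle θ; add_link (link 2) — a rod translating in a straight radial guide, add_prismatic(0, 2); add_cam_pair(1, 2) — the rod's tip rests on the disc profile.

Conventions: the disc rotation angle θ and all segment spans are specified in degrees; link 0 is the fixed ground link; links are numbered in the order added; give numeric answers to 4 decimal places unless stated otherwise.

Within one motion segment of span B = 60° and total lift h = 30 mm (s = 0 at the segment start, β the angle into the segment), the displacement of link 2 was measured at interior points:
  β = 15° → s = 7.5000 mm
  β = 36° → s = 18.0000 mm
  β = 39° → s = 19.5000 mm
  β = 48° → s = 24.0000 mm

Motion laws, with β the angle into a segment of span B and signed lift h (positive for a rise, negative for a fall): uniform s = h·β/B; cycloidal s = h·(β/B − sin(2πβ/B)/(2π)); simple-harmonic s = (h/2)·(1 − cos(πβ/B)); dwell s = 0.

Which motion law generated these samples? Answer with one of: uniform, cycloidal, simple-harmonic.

candidates at β/B = r: uniform s = h·r (linear in β); cycloidal s = h·(r − sin(2πr)/(2π)); simple-harmonic s = (h/2)(1 − cos(πr))
β=15°: printed 7.5000 | uniform 7.5000, cycloidal 2.7254, simple-harmonic 4.3934
β=36°: printed 18.0000 | uniform 18.0000, cycloidal 20.8065, simple-harmonic 19.6353
β=39°: printed 19.5000 | uniform 19.5000, cycloidal 23.3628, simple-harmonic 21.8099
β=48°: printed 24.0000 | uniform 24.0000, cycloidal 28.5410, simple-harmonic 27.1353
only one law matches every sample → uniform

uniform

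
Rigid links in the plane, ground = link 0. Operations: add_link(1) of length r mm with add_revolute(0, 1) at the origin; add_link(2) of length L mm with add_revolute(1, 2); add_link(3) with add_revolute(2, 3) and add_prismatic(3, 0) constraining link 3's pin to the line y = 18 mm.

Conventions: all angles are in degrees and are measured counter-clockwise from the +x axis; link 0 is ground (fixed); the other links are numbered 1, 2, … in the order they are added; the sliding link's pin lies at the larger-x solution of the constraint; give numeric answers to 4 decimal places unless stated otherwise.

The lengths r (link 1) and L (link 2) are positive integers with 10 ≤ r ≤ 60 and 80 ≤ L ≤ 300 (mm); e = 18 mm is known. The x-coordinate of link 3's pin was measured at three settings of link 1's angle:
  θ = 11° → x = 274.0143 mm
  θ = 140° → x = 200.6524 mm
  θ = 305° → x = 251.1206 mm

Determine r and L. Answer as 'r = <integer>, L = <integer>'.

constraint per measurement: (x − r cos θ)² + (r sin θ − e)² = L²
subtracting the θ₁ and θ₂ equations cancels the r² and L² terms:
r = (x₁² − x₂²) / (2[(x₁cos θ₁ + e sin θ₁) − (x₂cos θ₂ + e sin θ₂)]) = 42.0000 → r = 42
L² = (x₁ − r cos θ₁)² + (r sin θ₁ − e)² = 54289.0230 → L = 233.0000 → L = 233
check at θ₃=305°: x = 251.1206 (printed 251.1206) ✓

r = 42, L = 233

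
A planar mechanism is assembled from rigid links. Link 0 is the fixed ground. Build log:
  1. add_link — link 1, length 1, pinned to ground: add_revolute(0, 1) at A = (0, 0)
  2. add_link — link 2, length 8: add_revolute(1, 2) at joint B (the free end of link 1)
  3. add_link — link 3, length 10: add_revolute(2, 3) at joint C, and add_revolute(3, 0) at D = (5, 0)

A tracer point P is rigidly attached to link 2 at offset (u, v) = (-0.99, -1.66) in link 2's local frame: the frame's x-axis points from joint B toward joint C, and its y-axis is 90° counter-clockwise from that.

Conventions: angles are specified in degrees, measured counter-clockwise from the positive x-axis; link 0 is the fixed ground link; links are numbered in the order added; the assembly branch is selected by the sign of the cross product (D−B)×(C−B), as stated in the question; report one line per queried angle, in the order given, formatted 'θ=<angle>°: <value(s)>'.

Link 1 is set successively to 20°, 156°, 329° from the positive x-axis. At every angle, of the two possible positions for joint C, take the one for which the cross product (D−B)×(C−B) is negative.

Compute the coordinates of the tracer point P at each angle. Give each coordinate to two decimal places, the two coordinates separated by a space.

A=(0,0), D=(5.00,0)
θ=20°: B = A + 1.00·(cos20°, sin20°) = (0.9397, 0.3420)
θ=20°: |BD| = 4.0747
θ=20°: circle(B,8.00) ∩ circle(D,10.00): a=-2.3802, h=7.6377
θ=20°:   candidates: C₊=(-0.7910,8.1526) cross=31.121; C₋=(-2.0732,-7.0690) cross=-31.121
θ=20°:   branch - wants cross < 0 → take C=(-2.0732,-7.0690) (cross=-31.121)
θ=20°: ex = (C−B)/|BC| = (-0.3766,-0.9264); ey = (0.9264,-0.3766)
θ=20°: P = B + -0.99·ex + -1.66·ey = (-0.2252,1.8843)
θ=156°: B = A + 1.00·(cos156°, sin156°) = (-0.9135, 0.4067)
θ=156°: |BD| = 5.9275
θ=156°: circle(B,8.00) ∩ circle(D,10.00): a=-0.0729, h=7.9997
θ=156°:   candidates: C₊=(-0.4374,8.3926) cross=47.418; C₋=(-1.5352,-7.5691) cross=-47.418
θ=156°:   branch - wants cross < 0 → take C=(-1.5352,-7.5691) (cross=-47.418)
θ=156°: ex = (C−B)/|BC| = (-0.0777,-0.9970); ey = (0.9970,-0.0777)
θ=156°: P = B + -0.99·ex + -1.66·ey = (-2.4916,1.5227)
θ=329°: B = A + 1.00·(cos329°, sin329°) = (0.8572, -0.5150)
θ=329°: |BD| = 4.1747
θ=329°: circle(B,8.00) ∩ circle(D,10.00): a=-2.2243, h=7.6846
θ=329°:   candidates: C₊=(-2.2982,6.8364) cross=32.081; C₋=(-0.4021,-8.4153) cross=-32.081
θ=329°:   branch - wants cross < 0 → take C=(-0.4021,-8.4153) (cross=-32.081)
θ=329°: ex = (C−B)/|BC| = (-0.1574,-0.9875); ey = (0.9875,-0.1574)
θ=329°: P = B + -0.99·ex + -1.66·ey = (-0.6263,0.7239)

θ=20°: -0.23 1.88
θ=156°: -2.49 1.52
θ=329°: -0.63 0.72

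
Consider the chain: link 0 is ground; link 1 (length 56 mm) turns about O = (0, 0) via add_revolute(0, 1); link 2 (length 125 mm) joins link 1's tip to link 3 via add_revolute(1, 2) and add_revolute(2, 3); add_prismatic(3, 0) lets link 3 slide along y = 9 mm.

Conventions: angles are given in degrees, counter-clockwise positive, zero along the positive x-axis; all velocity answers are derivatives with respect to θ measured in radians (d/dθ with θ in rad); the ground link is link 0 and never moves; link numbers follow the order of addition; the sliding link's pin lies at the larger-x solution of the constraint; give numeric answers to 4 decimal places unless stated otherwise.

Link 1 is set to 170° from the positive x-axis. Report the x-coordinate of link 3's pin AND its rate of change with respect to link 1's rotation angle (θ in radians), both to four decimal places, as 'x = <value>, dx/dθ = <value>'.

geometry: r = 56 mm, L = 125 mm, e = 9 mm
crank pin P = (r cos θ, r sin θ) = (-55.149234, 9.724298)
h = r sin θ − e = 9.724298 − 9 = 0.724298
x = r cos θ + √(L² − h²) = -55.149234 + 124.997902 = 69.848667
dx/dθ = −r sin θ − h·r cos θ/√(L² − h²) (θ in radians; h = 0.724298) = -9.404737

x = 69.8487, dx/dθ = -9.4047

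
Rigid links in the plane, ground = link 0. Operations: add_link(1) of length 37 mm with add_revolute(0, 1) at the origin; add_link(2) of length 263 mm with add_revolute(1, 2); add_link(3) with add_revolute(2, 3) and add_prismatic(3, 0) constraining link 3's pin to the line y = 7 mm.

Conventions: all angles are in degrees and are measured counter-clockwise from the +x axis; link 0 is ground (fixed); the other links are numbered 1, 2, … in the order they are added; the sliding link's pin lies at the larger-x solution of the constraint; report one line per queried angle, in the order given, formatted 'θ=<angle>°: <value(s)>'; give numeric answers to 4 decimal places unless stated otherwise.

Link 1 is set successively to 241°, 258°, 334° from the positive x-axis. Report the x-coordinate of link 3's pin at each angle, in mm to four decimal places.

geometry: r = 37 mm, L = 263 mm, e = 7 mm
θ=241°: crank pin P = (r cos θ, r sin θ) = (-17.937956, -32.360929)
θ=241°: h = r sin θ − e = -32.360929 − 7 = -39.360929
θ=241°: x = r cos θ + √(L² − h²) = -17.937956 + 260.037915 = 242.099959
θ=258°: crank pin P = (r cos θ, r sin θ) = (-7.692733, -36.191461)
θ=258°: h = r sin θ − e = -36.191461 − 7 = -43.191461
θ=258°: x = r cos θ + √(L² − h²) = -7.692733 + 259.429177 = 251.736444
θ=334°: crank pin P = (r cos θ, r sin θ) = (33.255380, -16.219732)
θ=334°: h = r sin θ − e = -16.219732 − 7 = -23.219732
θ=334°: x = r cos θ + √(L² − h²) = 33.255380 + 261.972983 = 295.228363

θ=241°: 242.1000
θ=258°: 251.7364
θ=334°: 295.2284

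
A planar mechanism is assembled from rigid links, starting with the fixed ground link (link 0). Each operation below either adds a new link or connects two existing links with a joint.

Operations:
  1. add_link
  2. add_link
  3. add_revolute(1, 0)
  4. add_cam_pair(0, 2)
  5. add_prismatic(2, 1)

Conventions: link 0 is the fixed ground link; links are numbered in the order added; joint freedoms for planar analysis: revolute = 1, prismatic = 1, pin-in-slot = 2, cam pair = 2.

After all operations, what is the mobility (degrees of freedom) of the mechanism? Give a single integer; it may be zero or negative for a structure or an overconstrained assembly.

ground; <1,0,0>
#1 <2,0,0>
#2 <3,0,0>
R:1↔0 J1 <3,1,0>
C:0↔2 J2 <3,1,1>
P:2↔1 J1 <3,2,1>
3×2 − 2×2 − 1×1 = 1

M = 1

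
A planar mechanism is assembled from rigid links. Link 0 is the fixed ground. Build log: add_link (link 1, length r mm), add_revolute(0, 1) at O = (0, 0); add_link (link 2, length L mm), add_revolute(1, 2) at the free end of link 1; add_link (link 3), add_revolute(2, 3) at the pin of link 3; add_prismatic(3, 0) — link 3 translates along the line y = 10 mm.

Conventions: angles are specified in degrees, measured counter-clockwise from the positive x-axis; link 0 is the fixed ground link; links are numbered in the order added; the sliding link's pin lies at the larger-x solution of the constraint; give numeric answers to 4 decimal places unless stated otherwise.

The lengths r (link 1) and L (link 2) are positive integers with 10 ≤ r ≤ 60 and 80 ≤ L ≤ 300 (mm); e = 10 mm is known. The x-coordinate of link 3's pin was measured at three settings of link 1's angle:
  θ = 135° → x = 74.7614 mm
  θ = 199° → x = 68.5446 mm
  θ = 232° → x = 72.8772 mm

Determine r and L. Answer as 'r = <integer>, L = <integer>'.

constraint per measurement: (x − r cos θ)² + (r sin θ − e)² = L²
subtracting the θ₁ and θ₂ equations cancels the r² and L² terms:
r = (x₁² − x₂²) / (2[(x₁cos θ₁ + e sin θ₁) − (x₂cos θ₂ + e sin θ₂)]) = 20.0000 → r = 20
L² = (x₁ − r cos θ₁)² + (r sin θ₁ − e)² = 7920.9959 → L = 89.0000 → L = 89
check at θ₃=232°: x = 72.8772 (printed 72.8772) ✓

r = 20, L = 89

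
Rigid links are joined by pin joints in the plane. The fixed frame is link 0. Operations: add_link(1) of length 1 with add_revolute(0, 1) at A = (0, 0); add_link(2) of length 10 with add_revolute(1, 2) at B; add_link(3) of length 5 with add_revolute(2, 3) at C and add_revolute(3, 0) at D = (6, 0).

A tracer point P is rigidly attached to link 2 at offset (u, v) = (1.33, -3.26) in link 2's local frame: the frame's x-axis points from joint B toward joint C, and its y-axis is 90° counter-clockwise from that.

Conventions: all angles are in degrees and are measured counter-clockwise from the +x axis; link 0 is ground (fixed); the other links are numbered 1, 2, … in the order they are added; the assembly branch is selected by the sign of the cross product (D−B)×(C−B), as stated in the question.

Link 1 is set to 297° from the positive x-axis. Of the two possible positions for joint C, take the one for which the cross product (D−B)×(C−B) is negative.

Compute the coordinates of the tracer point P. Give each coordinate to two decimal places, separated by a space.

A=(0,0), D=(6.00,0)
B = A + 1.00·(cos297°, sin297°) = (0.4540, -0.8910)
|BD| = 5.6171
circle(B,10.00) ∩ circle(D,5.00): a=9.4846, h=3.1690
  candidates: C₊=(9.3158,3.7424) cross=17.801; C₋=(10.3212,-2.5155) cross=-17.801
  branch - wants cross < 0 → take C=(10.3212,-2.5155) (cross=-17.801)
ex = (C−B)/|BC| = (0.9867,-0.1624); ey = (0.1624,0.9867)
P = B + 1.33·ex + -3.26·ey = (1.2368,-4.3238)

1.24 -4.32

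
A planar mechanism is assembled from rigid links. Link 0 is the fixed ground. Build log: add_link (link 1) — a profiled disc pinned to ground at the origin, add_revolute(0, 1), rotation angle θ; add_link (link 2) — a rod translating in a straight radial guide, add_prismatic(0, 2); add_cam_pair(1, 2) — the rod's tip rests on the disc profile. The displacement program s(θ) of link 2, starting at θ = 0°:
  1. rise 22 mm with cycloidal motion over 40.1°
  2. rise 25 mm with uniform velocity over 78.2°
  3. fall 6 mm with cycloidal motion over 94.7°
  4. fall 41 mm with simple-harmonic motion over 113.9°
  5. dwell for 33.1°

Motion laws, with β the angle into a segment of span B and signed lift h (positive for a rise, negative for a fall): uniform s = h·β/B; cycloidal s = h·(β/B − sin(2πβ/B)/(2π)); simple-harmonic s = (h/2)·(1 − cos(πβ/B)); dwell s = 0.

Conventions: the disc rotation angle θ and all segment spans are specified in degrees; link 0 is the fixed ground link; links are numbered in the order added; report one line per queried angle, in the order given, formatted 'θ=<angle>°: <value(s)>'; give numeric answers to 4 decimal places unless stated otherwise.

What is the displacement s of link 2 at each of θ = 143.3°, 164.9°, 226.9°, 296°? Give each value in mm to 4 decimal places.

seg 1 [0°–40.1°] cycloidal, h=22: full span → s += 22 → s = 22.0000
seg 2 [40.1°–118.3°] uniform, h=25: full span → s += 25 → s = 47.0000
seg 3 [118.3°–213°] cycloidal, h=-6: θ=143.3° here. β=25, B=94.7. -6·(0.2640 − sin(2π·0.2640)/(2π)) = -0.6327 → s = 46.3673
seg 3 [118.3°–213°] cycloidal, h=-6: θ=164.9° here. β=46.6, B=94.7. -6·(0.4921 − sin(2π·0.4921)/(2π)) = -2.9050 → s = 44.0950
seg 3 [118.3°–213°] cycloidal, h=-6: full span → s += -6 → s = 41.0000
seg 4 [213°–326.9°] simple-harmonic, h=-41: θ=226.9° here. β=13.9, B=113.9. -41/2·(1 − cos(π·0.1220)) = -1.4883 → s = 39.5117
seg 4 [213°–326.9°] simple-harmonic, h=-41: θ=296° here. β=83, B=113.9. -41/2·(1 − cos(π·0.7287)) = -33.9944 → s = 7.0056

θ=143.3°: 46.3673
θ=164.9°: 44.0950
θ=226.9°: 39.5117
θ=296°: 7.0056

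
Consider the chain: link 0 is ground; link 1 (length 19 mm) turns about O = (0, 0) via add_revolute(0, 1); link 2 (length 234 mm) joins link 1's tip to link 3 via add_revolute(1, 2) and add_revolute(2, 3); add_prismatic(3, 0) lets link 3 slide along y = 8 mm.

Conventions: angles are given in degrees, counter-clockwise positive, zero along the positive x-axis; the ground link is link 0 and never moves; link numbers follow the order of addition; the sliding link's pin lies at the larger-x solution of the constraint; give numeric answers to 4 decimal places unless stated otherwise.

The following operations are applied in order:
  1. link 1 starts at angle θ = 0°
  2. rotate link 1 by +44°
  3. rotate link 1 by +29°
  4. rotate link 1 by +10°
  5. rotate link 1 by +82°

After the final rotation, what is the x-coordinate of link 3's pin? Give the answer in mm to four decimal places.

geometry: r = 19 mm, L = 234 mm, e = 8 mm; θ starts at 0°
rotate link 1 by +44°: θ ← 0° +44° = 44°
rotate link 1 by +29°: θ ← 44° +29° = 73°
rotate link 1 by +10°: θ ← 73° +10° = 83°
rotate link 1 by +82°: θ ← 83° +82° = 165°
crank pin P = (r cos θ, r sin θ) = (-18.352591, 4.917562)
h = r sin θ − e = 4.917562 − 8 = -3.082438
x = r cos θ + √(L² − h²) = -18.352591 + 233.979697 = 215.627106

215.6271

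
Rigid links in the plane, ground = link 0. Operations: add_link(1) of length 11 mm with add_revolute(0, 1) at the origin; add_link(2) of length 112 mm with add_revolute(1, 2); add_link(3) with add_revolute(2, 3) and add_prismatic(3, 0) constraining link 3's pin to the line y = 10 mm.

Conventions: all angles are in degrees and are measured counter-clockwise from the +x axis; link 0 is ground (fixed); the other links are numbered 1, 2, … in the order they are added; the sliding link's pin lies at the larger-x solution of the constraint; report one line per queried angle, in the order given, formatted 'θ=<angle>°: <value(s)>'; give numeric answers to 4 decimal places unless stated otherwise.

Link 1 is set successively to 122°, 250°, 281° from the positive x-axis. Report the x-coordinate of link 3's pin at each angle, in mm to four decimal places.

geometry: r = 11 mm, L = 112 mm, e = 10 mm
θ=122°: crank pin P = (r cos θ, r sin θ) = (-5.829112, 9.328529)
θ=122°: h = r sin θ − e = 9.328529 − 10 = -0.671471
θ=122°: x = r cos θ + √(L² − h²) = -5.829112 + 111.997987 = 106.168875
θ=250°: crank pin P = (r cos θ, r sin θ) = (-3.762222, -10.336619)
θ=250°: h = r sin θ − e = -10.336619 − 10 = -20.336619
θ=250°: x = r cos θ + √(L² − h²) = -3.762222 + 110.138195 = 106.375973
θ=281°: crank pin P = (r cos θ, r sin θ) = (2.098899, -10.797899)
θ=281°: h = r sin θ − e = -10.797899 − 10 = -20.797899
θ=281°: x = r cos θ + √(L² − h²) = 2.098899 + 110.052021 = 112.150920

θ=122°: 106.1689
θ=250°: 106.3760
θ=281°: 112.1509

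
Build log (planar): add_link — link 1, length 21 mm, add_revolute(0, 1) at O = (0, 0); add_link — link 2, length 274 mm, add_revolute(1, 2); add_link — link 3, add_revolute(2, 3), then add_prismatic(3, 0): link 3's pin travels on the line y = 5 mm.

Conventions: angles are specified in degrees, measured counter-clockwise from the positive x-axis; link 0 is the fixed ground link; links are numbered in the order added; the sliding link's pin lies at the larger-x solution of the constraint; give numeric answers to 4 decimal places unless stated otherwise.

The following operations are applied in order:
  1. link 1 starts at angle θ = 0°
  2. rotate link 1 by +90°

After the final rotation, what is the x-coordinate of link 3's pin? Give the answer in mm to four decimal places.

geometry: r = 21 mm, L = 274 mm, e = 5 mm; θ starts at 0°
rotate link 1 by +90°: θ ← 0° +90° = 90°
crank pin P = (r cos θ, r sin θ) = (0.000000, 21.000000)
h = r sin θ − e = 21.000000 − 5 = 16.000000
x = r cos θ + √(L² − h²) = 0.000000 + 273.532448 = 273.532448

273.5324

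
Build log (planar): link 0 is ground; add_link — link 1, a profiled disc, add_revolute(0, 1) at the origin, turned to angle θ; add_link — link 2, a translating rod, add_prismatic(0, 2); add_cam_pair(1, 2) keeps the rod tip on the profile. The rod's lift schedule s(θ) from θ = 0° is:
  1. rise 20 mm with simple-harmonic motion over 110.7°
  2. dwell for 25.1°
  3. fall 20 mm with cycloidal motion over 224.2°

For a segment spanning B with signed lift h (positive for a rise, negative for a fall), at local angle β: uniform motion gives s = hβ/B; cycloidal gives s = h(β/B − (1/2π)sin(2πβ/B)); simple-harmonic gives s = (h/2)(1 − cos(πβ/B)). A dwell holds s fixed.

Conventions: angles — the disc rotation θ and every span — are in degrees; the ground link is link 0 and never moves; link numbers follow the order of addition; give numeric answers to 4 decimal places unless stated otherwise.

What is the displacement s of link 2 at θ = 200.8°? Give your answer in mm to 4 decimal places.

seg 1 [0°–110.7°] simple-harmonic, h=20: full span → s += 20 → s = 20.0000
seg 2 [110.7°–135.8°] dwell: s stays 20.0000
seg 3 [135.8°–360°] cycloidal, h=-20: θ=200.8° here. β=65, B=224.2. -20·(0.2899 − sin(2π·0.2899)/(2π)) = -2.7149 → s = 17.2851

17.2851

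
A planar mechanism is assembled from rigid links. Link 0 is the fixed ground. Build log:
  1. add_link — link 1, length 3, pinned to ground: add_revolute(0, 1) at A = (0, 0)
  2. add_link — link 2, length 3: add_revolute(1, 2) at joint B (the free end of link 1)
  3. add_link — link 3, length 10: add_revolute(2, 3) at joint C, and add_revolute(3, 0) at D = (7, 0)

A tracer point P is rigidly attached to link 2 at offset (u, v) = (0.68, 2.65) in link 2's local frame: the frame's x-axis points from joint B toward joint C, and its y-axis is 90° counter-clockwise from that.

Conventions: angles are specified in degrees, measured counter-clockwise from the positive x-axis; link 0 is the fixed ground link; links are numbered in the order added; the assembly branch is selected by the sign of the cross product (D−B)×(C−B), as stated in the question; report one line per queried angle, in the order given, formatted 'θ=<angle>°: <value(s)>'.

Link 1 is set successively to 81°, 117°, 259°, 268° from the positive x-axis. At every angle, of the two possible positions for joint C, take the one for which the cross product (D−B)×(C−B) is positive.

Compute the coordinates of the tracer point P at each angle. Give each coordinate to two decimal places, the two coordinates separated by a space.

A=(0,0), D=(7.00,0)
θ=81°: B = A + 3.00·(cos81°, sin81°) = (0.4693, 2.9631)
θ=81°: |BD| = 7.1715
θ=81°: circle(B,3.00) ∩ circle(D,10.00): a=-2.7589, h=1.1784
θ=81°:   candidates: C₊=(-1.5562,5.1761) cross=8.451; C₋=(-2.5300,3.0299) cross=-8.451
θ=81°:   branch + wants cross > 0 → take C=(-1.5562,5.1761) (cross=8.451)
θ=81°: ex = (C−B)/|BC| = (-0.6752,0.7377); ey = (-0.7377,-0.6752)
θ=81°: P = B + 0.68·ex + 2.65·ey = (-1.9446,1.6755)
θ=117°: B = A + 3.00·(cos117°, sin117°) = (-1.3620, 2.6730)
θ=117°: |BD| = 8.7788
θ=117°: circle(B,3.00) ∩ circle(D,10.00): a=-0.7935, h=2.8932
θ=117°:   candidates: C₊=(-1.2369,5.6704) cross=25.398; C₋=(-2.9987,0.1589) cross=-25.398
θ=117°:   branch + wants cross > 0 → take C=(-1.2369,5.6704) (cross=25.398)
θ=117°: ex = (C−B)/|BC| = (0.0417,0.9991); ey = (-0.9991,0.0417)
θ=117°: P = B + 0.68·ex + 2.65·ey = (-3.9813,3.4629)
θ=259°: B = A + 3.00·(cos259°, sin259°) = (-0.5724, -2.9449)
θ=259°: |BD| = 8.1249
θ=259°: circle(B,3.00) ∩ circle(D,10.00): a=-1.5376, h=2.5760
θ=259°:   candidates: C₊=(-2.9392,-1.1014) cross=20.930; C₋=(-1.0718,-5.9030) cross=-20.930
θ=259°:   branch + wants cross > 0 → take C=(-2.9392,-1.1014) (cross=20.930)
θ=259°: ex = (C−B)/|BC| = (-0.7889,0.6145); ey = (-0.6145,-0.7889)
θ=259°: P = B + 0.68·ex + 2.65·ey = (-2.7373,-4.6176)
θ=268°: B = A + 3.00·(cos268°, sin268°) = (-0.1047, -2.9982)
θ=268°: |BD| = 7.7114
θ=268°: circle(B,3.00) ∩ circle(D,10.00): a=-2.0446, h=2.1953
θ=268°:   candidates: C₊=(-2.8420,-1.7705) cross=16.929; C₋=(-1.1349,-5.8157) cross=-16.929
θ=268°:   branch + wants cross > 0 → take C=(-2.8420,-1.7705) (cross=16.929)
θ=268°: ex = (C−B)/|BC| = (-0.9124,0.4092); ey = (-0.4092,-0.9124)
θ=268°: P = B + 0.68·ex + 2.65·ey = (-1.8096,-5.1379)

θ=81°: -1.94 1.68
θ=117°: -3.98 3.46
θ=259°: -2.74 -4.62
θ=268°: -1.81 -5.14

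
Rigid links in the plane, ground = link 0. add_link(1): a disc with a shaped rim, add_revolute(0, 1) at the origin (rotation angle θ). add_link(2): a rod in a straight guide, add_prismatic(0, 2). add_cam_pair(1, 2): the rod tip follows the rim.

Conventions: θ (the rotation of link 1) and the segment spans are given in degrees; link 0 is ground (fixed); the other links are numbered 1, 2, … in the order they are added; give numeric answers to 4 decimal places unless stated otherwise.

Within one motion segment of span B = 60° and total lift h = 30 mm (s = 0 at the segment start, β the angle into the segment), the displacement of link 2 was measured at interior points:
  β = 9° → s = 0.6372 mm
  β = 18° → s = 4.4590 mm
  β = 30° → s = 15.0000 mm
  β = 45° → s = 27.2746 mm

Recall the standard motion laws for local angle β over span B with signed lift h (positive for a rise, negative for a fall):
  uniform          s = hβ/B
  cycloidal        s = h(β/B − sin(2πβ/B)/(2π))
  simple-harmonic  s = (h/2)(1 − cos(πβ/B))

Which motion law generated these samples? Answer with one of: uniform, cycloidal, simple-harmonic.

candidates at β/B = r: uniform s = h·r (linear in β); cycloidal s = h·(r − sin(2πr)/(2π)); simple-harmonic s = (h/2)(1 − cos(πr))
β=9°: printed 0.6372 | uniform 4.5000, cycloidal 0.6372, simple-harmonic 1.6349
β=18°: printed 4.4590 | uniform 9.0000, cycloidal 4.4590, simple-harmonic 6.1832
β=30°: printed 15.0000 | uniform 15.0000, cycloidal 15.0000, simple-harmonic 15.0000
β=45°: printed 27.2746 | uniform 22.5000, cycloidal 27.2746, simple-harmonic 25.6066
only one law matches every sample → cycloidal

cycloidal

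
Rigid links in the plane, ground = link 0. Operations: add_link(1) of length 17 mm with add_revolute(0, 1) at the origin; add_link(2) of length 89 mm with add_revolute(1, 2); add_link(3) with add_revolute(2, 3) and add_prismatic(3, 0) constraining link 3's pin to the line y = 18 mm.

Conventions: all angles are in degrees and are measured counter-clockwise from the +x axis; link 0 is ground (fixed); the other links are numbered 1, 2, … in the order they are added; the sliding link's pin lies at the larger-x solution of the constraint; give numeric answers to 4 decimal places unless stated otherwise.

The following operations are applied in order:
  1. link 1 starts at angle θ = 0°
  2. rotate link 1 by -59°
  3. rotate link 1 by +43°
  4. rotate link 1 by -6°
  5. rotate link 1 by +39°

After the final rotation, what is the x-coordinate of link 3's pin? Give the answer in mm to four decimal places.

geometry: r = 17 mm, L = 89 mm, e = 18 mm; θ starts at 0°
rotate link 1 by -59°: θ ← 0° -59° = -59°
rotate link 1 by +43°: θ ← -59° +43° = -16°
rotate link 1 by -6°: θ ← -16° -6° = -22°
rotate link 1 by +39°: θ ← -22° +39° = 17°
crank pin P = (r cos θ, r sin θ) = (16.257181, 4.970319)
h = r sin θ − e = 4.970319 − 18 = -13.029681
x = r cos θ + √(L² − h²) = 16.257181 + 88.041055 = 104.298236

104.2982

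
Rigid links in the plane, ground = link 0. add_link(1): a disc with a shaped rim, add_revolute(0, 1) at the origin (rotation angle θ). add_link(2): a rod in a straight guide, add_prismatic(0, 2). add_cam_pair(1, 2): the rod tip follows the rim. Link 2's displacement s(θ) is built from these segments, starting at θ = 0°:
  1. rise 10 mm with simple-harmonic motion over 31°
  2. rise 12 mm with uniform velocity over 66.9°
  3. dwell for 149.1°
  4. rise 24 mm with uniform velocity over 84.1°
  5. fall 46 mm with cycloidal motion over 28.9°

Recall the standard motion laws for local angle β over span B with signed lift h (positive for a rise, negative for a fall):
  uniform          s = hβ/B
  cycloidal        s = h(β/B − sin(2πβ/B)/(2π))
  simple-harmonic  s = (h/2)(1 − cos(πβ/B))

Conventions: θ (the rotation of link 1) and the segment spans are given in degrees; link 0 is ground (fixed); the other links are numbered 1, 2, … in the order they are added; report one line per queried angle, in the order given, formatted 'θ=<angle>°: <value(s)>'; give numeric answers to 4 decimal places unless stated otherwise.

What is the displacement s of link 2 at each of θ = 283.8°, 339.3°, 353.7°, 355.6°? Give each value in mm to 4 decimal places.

segment 1 (0° to 31°, simple-harmonic, h = 10) is passed completely: s = 0.0000 + (10) = 10.0000
segment 2 (31° to 97.9°, uniform, h = 12) is passed completely: s = 10.0000 + (12) = 22.0000
segment 3 (97.9° to 247°, dwell): s unchanged at 22.0000
θ = 283.8° falls in segment 4 (247° to 331.1°, uniform, h = 24): β = 283.8 − 247 = 36.8°, B = 84.1°; Δs = 24·36.8/84.1 = 10.5018; s = 22.0000 + 10.5018 = 32.5018
segment 4 (247° to 331.1°, uniform, h = 24) is passed completely: s = 22.0000 + (24) = 46.0000
θ = 339.3° falls in segment 5 (331.1° to 360°, cycloidal, h = -46): β = 339.3 − 331.1 = 8.2°, B = 28.9°; Δs = -46·(0.2837 − sin(2π·0.2837)/(2π)) = -5.8946; s = 46.0000 − 5.8946 = 40.1054
θ = 353.7° falls in segment 5 (331.1° to 360°, cycloidal, h = -46): β = 353.7 − 331.1 = 22.6°, B = 28.9°; Δs = -46·(0.7820 − sin(2π·0.7820)/(2π)) = -43.1459; s = 46.0000 − 43.1459 = 2.8541
θ = 355.6° falls in segment 5 (331.1° to 360°, cycloidal, h = -46): β = 355.6 − 331.1 = 24.5°, B = 28.9°; Δs = -46·(0.8478 − sin(2π·0.8478)/(2π)) = -44.9797; s = 46.0000 − 44.9797 = 1.0203

θ=283.8°: 32.5018
θ=339.3°: 40.1054
θ=353.7°: 2.8541
θ=355.6°: 1.0203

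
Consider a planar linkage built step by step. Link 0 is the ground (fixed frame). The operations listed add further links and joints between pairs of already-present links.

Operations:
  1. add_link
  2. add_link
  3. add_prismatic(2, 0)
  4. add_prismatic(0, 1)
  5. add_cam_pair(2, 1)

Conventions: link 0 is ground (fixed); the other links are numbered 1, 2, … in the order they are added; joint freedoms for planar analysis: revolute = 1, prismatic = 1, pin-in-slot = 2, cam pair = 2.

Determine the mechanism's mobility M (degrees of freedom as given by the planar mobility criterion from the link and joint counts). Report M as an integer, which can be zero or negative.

(L,J1,J2)=(1,0,0); link0 fixed
link1: (2,0,0)
link2: (3,0,0)
P 2-0 [J1]: (3,1,0)
P 0-1 [J1]: (3,2,0)
C 2-1 [J2]: (3,2,1)
Grübler: 3·2 − 2·2 − 1 = 1

M = 1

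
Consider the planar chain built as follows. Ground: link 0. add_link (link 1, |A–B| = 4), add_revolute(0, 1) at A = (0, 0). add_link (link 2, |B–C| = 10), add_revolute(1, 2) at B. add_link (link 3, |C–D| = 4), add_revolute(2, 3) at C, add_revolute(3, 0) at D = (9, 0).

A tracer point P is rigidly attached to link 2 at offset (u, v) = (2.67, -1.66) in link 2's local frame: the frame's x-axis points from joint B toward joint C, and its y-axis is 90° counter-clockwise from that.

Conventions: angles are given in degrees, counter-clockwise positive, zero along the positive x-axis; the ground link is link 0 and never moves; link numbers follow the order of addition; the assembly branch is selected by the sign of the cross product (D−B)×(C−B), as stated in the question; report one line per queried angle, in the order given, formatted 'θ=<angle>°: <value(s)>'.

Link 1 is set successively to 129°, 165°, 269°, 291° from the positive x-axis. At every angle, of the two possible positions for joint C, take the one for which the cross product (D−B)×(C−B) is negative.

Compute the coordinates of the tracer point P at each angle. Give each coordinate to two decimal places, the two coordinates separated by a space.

A=(0,0), D=(9.00,0)
θ=129°: B = A + 4.00·(cos129°, sin129°) = (-2.5173, 3.1086)
θ=129°: |BD| = 11.9294
θ=129°: circle(B,10.00) ∩ circle(D,4.00): a=9.4854, h=3.1665
θ=129°:   candidates: C₊=(7.4656,3.6940) cross=37.775; C₋=(5.8153,-2.4203) cross=-37.775
θ=129°:   branch - wants cross < 0 → take C=(5.8153,-2.4203) (cross=-37.775)
θ=129°: ex = (C−B)/|BC| = (0.8333,-0.5529); ey = (0.5529,0.8333)
θ=129°: P = B + 2.67·ex + -1.66·ey = (-1.2103,0.2492)
θ=165°: B = A + 4.00·(cos165°, sin165°) = (-3.8637, 1.0353)
θ=165°: |BD| = 12.9053
θ=165°: circle(B,10.00) ∩ circle(D,4.00): a=9.7071, h=2.4024
θ=165°:   candidates: C₊=(6.0049,2.6513) cross=31.004; C₋=(5.6194,-2.1381) cross=-31.004
θ=165°:   branch - wants cross < 0 → take C=(5.6194,-2.1381) (cross=-31.004)
θ=165°: ex = (C−B)/|BC| = (0.9483,-0.3173); ey = (0.3173,0.9483)
θ=165°: P = B + 2.67·ex + -1.66·ey = (-1.8585,-1.3862)
θ=269°: B = A + 4.00·(cos269°, sin269°) = (-0.0698, -3.9994)
θ=269°: |BD| = 9.9124
θ=269°: circle(B,10.00) ∩ circle(D,4.00): a=9.1933, h=3.9348
θ=269°:   candidates: C₊=(6.7544,3.3102) cross=39.004; C₋=(9.9296,-3.8905) cross=-39.004
θ=269°:   branch - wants cross < 0 → take C=(9.9296,-3.8905) (cross=-39.004)
θ=269°: ex = (C−B)/|BC| = (0.9999,0.0109); ey = (-0.0109,0.9999)
θ=269°: P = B + 2.67·ex + -1.66·ey = (2.6181,-5.6302)
θ=291°: B = A + 4.00·(cos291°, sin291°) = (1.4335, -3.7343)
θ=291°: |BD| = 8.4379
θ=291°: circle(B,10.00) ∩ circle(D,4.00): a=9.1965, h=3.9274
θ=291°:   candidates: C₊=(7.9422,3.8576) cross=33.139; C₋=(11.4184,-3.1861) cross=-33.139
θ=291°:   branch - wants cross < 0 → take C=(11.4184,-3.1861) (cross=-33.139)
θ=291°: ex = (C−B)/|BC| = (0.9985,0.0548); ey = (-0.0548,0.9985)
θ=291°: P = B + 2.67·ex + -1.66·ey = (4.1905,-5.2454)

θ=129°: -1.21 0.25
θ=165°: -1.86 -1.39
θ=269°: 2.62 -5.63
θ=291°: 4.19 -5.25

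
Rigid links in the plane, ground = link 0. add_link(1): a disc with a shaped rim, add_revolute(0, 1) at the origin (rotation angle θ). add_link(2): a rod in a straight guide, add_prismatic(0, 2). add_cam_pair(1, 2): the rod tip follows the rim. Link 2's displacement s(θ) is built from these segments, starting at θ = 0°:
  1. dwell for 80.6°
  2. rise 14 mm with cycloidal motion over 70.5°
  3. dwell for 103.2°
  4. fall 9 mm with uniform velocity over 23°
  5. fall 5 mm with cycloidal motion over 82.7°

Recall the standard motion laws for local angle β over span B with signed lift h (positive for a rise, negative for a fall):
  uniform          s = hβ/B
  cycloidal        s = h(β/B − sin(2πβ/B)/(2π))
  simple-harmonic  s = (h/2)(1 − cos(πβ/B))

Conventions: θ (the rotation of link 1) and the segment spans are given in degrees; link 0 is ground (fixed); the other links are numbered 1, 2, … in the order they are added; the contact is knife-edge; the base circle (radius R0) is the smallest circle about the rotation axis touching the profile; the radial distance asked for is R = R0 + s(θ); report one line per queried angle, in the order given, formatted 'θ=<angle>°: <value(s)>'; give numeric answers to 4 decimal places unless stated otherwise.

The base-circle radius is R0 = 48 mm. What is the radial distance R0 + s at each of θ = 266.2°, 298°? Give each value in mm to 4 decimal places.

segment 1 (0° to 80.6°, dwell): s unchanged at 0.0000
segment 2 (80.6° to 151.1°, cycloidal, h = 14) is passed completely: s = 0.0000 + (14) = 14.0000
segment 3 (151.1° to 254.3°, dwell): s unchanged at 14.0000
θ = 266.2° falls in segment 4 (254.3° to 277.3°, uniform, h = -9): β = 266.2 − 254.3 = 11.9°, B = 23°; Δs = -9·11.9/23 = -4.6565; s = 14.0000 − 4.6565 = 9.3435
segment 4 (254.3° to 277.3°, uniform, h = -9) is passed completely: s = 14.0000 + (-9) = 5.0000
θ = 298° falls in segment 5 (277.3° to 360°, cycloidal, h = -5): β = 298 − 277.3 = 20.7°, B = 82.7°; Δs = -5·(0.2503 − sin(2π·0.2503)/(2π)) = -0.4557; s = 5.0000 − 0.4557 = 4.5443
θ=266.2°: R = R0 + s = 48 + 9.3435 = 57.3435
θ=298°: R = R0 + s = 48 + 4.5443 = 52.5443

θ=266.2°: 57.3435
θ=298°: 52.5443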